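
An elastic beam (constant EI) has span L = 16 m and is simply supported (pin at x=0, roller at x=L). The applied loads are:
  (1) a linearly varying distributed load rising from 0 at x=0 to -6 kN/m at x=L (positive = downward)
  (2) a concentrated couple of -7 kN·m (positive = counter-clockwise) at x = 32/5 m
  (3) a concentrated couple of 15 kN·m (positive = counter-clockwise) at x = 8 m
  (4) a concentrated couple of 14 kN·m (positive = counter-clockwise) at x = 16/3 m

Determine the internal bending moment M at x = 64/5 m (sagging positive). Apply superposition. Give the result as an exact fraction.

Load 1 — triangular load w₀=-6 kN/m (0→w₀ over full span):
  M_1 = w₀Lx/6 - w₀x³/(6L) = (-6)·16·(64/5)/6 - (-6)·(64/5)³/(6·16) = -9216/125 kN·m
Load 2 — applied couple M₀=-7 kN·m at a=32/5 m (b=L-a=48/5):
  M_2 = M₀x/L - M₀  [x>a] = (-7)·(64/5)/16 - (-7) = 7/5 kN·m
Load 3 — applied couple M₀=15 kN·m at a=8 m (b=L-a=8):
  M_3 = M₀x/L - M₀  [x>a] = 15·(64/5)/16 - 15 = -3 kN·m
Load 4 — applied couple M₀=14 kN·m at a=16/3 m (b=L-a=32/3):
  M_4 = M₀x/L - M₀  [x>a] = 14·(64/5)/16 - 14 = -14/5 kN·m
Superposition: M = Σ M_i = -9766/125 kN·m ≈ -78.128000 kN·m

M(64/5) = -9766/125 kN·m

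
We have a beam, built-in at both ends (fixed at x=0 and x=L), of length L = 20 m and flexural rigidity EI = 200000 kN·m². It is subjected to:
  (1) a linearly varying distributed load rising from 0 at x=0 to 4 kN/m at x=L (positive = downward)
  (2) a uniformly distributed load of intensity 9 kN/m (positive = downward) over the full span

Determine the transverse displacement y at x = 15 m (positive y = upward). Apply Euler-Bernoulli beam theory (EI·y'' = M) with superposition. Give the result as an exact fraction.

Load 1 — triangular load w₀=4 kN/m (0→w₀ over full span):
  y_1 = -w₀x²(L-x)²(x+2L)/(120LEI) = -4·15²·(20-15)²·(15+2·20)/(120·20·200000) = -33/12800 m
Load 2 — uniform load w=9 kN/m over full span:
  y_2 = -wx²(L-x)²/(24EI) = -9·15²·(20-15)²/(24·200000) = -27/2560 m
Superposition: y = Σ y_i = -21/1600 m ≈ -0.013125 m

y(15) = -21/1600 m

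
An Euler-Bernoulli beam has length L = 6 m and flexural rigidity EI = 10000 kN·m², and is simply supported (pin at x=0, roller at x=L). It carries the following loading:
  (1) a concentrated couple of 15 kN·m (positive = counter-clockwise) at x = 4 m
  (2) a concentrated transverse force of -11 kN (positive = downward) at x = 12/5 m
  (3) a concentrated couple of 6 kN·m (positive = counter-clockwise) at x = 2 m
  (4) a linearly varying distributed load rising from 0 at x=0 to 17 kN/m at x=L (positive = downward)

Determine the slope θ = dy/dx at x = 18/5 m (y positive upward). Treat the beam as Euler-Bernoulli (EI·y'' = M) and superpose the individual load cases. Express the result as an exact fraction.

θ(18/5) = 9067/6250000 rad

Load 1 — applied couple M₀=15 kN·m at a=4 m (b=L-a=2):
  θ_1 = (M₀x²/(2L)+C₁)/EI  [x≤a] with C₁=M₀(3b²-L²)/(6L)=-10 = (15·(18/5)²/(2·6)+(-10))/10000 = 31/50000 rad
Load 2 — point force P=-11 kN at a=12/5 m (b=L-a=18/5):
  θ_2 = -Pa(2L²-6Lx+3x²+a²)/(6LEI)  [x>a] = -(-11)·(12/5)·(2·6²-6·6·(18/5)+3·(18/5)²+(12/5)²)/(6·6·10000) = -297/312500 rad
Load 3 — applied couple M₀=6 kN·m at a=2 m (b=L-a=4):
  θ_3 = (M₀x²/(2L)-M₀(x-a)+C₁)/EI  [x>a] with C₁=M₀(3b²-L²)/(6L)=2 = (6·(18/5)²/(2·6)-6·((18/5)-2)+2)/10000 = -7/62500 rad
Load 4 — triangular load w₀=17 kN/m (0→w₀ over full span):
  θ_4 = -w₀(7L⁴-30L²x²+15x⁴)/(360LEI) = -17·(7·6⁴-30·6²·(18/5)²+15·(18/5)⁴)/(360·6·10000) = 1479/781250 rad
Superposition: θ = Σ θ_i = 9067/6250000 rad ≈ 0.001451 rad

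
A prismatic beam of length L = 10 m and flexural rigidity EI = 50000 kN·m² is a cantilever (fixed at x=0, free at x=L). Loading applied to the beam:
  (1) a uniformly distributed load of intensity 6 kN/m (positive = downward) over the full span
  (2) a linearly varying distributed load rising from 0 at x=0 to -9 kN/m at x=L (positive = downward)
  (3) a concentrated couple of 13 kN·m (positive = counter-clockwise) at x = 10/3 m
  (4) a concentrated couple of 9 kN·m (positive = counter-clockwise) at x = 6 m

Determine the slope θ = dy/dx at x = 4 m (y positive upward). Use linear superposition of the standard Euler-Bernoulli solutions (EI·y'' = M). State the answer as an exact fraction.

Load 1 — uniform load w=6 kN/m over full span:
  θ_1 = -wx(x²-3Lx+3L²)/(6EI) = -6·4·(4²-3·10·4+3·10²)/(6·50000) = -49/3125 rad
Load 2 — triangular load w₀=-9 kN/m (0→w₀ over full span):
  θ_2 = (w₀Lx²/4-w₀L²x/3-w₀x⁴/(24L))/EI = ((-9)·10·4²/4-(-9)·10²·4/3-(-9)·4⁴/(24·10))/50000 = 531/31250 rad
Load 3 — applied couple M₀=13 kN·m at a=10/3 m (b=L-a=20/3):
  θ_3 = M₀a/EI  [x>a] = 13·(10/3)/50000 = 13/15000 rad
Load 4 — applied couple M₀=9 kN·m at a=6 m (b=L-a=4):
  θ_4 = M₀x/EI  [x≤a] = 9·4/50000 = 9/12500 rad
Superposition: θ = Σ θ_i = 1087/375000 rad ≈ 0.002899 rad

θ(4) = 1087/375000 rad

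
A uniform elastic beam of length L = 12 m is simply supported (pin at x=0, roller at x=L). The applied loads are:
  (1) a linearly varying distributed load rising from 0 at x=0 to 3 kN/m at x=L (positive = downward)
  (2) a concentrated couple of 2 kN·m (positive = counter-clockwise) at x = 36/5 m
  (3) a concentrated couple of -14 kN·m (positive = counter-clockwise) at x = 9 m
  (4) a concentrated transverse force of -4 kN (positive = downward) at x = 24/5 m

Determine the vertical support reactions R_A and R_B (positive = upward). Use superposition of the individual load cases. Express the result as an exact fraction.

Load 1 — triangular load w₀=3 kN/m (0→w₀ over full span):
  R_A = w₀L/6 = 3·12/6 = 6 kN
  R_B = w₀L/3 = 3·12/3 = 12 kN
Load 2 — applied couple M₀=2 kN·m at a=36/5 m (b=L-a=24/5):
  R_A = M₀/L = 2/12 = 1/6 kN
  R_B = -M₀/L = -2/12 = -1/6 kN
Load 3 — applied couple M₀=-14 kN·m at a=9 m (b=L-a=3):
  R_A = M₀/L = (-14)/12 = -7/6 kN
  R_B = -M₀/L = -(-14)/12 = 7/6 kN
Load 4 — point force P=-4 kN at a=24/5 m (b=L-a=36/5):
  R_A = Pb/L = (-4)·(36/5)/12 = -12/5 kN
  R_B = Pa/L = (-4)·(24/5)/12 = -8/5 kN
Superposition: R_A = 13/5 kN, R_B = 57/5 kN

R_A = 13/5 kN, R_B = 57/5 kN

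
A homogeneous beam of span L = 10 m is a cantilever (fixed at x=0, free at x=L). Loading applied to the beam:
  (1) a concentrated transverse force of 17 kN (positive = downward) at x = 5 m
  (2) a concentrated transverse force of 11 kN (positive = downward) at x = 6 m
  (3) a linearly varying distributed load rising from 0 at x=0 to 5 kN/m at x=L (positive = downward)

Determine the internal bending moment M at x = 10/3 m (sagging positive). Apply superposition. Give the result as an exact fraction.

M(10/3) = -11671/81 kN·m

Load 1 — point force P=17 kN at a=5 m (b=L-a=5):
  M_1 = -P(a-x)  [x≤a] = -17·(5-(10/3)) = -85/3 kN·m
Load 2 — point force P=11 kN at a=6 m (b=L-a=4):
  M_2 = -P(a-x)  [x≤a] = -11·(6-(10/3)) = -88/3 kN·m
Load 3 — triangular load w₀=5 kN/m (0→w₀ over full span):
  M_3 = w₀Lx/2 - w₀L²/3 - w₀x³/(6L) = 5·10·(10/3)/2 - 5·10²/3 - 5·(10/3)³/(6·10) = -7000/81 kN·m
Superposition: M = Σ M_i = -11671/81 kN·m ≈ -144.086420 kN·m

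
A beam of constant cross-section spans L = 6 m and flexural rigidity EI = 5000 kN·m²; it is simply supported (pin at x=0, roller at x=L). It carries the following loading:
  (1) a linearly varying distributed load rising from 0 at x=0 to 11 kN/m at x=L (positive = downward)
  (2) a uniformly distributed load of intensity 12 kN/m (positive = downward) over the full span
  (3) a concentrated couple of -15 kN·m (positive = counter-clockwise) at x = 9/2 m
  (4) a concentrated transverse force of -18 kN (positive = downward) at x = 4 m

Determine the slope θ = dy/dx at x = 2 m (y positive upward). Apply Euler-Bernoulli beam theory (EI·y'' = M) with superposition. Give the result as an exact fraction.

θ(2) = -36169/3600000 rad

Load 1 — triangular load w₀=11 kN/m (0→w₀ over full span):
  θ_1 = -w₀(7L⁴-30L²x²+15x⁴)/(360LEI) = -11·(7·6⁴-30·6²·2²+15·2⁴)/(360·6·5000) = -143/28125 rad
Load 2 — uniform load w=12 kN/m over full span:
  θ_2 = -w(L³-6Lx²+4x³)/(24EI) = -12·(6³-6·6·2²+4·2³)/(24·5000) = -13/1250 rad
Load 3 — applied couple M₀=-15 kN·m at a=9/2 m (b=L-a=3/2):
  θ_3 = (M₀x²/(2L)+C₁)/EI  [x≤a] with C₁=M₀(3b²-L²)/(6L)=195/16 = ((-15)·2²/(2·6)+(195/16))/5000 = 23/16000 rad
Load 4 — point force P=-18 kN at a=4 m (b=L-a=2):
  θ_4 = -Pb(L²-b²-3x²)/(6LEI)  [x≤a] = -(-18)·2·(6²-2²-3·2²)/(6·6·5000) = 1/250 rad
Superposition: θ = Σ θ_i = -36169/3600000 rad ≈ -0.010047 rad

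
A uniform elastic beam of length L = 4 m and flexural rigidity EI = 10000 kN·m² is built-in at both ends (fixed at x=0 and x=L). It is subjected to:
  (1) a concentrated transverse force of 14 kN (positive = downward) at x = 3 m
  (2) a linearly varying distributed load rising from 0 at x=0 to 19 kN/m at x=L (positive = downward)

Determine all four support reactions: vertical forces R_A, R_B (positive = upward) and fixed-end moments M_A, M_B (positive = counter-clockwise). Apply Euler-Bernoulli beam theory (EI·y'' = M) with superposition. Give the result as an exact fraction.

Load 1 — point force P=14 kN at a=3 m (b=L-a=1):
  R_A = Pb²(3a+b)/L³ = 14·1²·(3·3+1)/4³ = 35/16 kN
  M_A = Pab²/L² = 14·3·1²/4² = 21/8 kN·m
  R_B = Pa²(a+3b)/L³ = 14·3²·(3+3·1)/4³ = 189/16 kN
  M_B = -Pa²b/L² = -14·3²·1/4² = -63/8 kN·m
Load 2 — triangular load w₀=19 kN/m (0→w₀ over full span):
  R_A = 3w₀L/20 = 3·19·4/20 = 57/5 kN
  M_A = w₀L²/30 = 19·4²/30 = 152/15 kN·m
  R_B = 7w₀L/20 = 7·19·4/20 = 133/5 kN
  M_B = -w₀L²/20 = -19·4²/20 = -76/5 kN·m
Superposition: R_A = 1087/80 kN, M_A = 1531/120 kN·m, R_B = 3073/80 kN, M_B = -923/40 kN·m

R_A = 1087/80 kN, M_A = 1531/120 kN·m, R_B = 3073/80 kN, M_B = -923/40 kN·m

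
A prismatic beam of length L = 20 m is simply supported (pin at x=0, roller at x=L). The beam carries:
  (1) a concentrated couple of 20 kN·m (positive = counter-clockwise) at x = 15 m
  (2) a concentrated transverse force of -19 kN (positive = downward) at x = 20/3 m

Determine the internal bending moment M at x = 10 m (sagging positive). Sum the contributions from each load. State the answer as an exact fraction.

Load 1 — applied couple M₀=20 kN·m at a=15 m (b=L-a=5):
  M_1 = M₀x/L  [x≤a] = 20·10/20 = 10 kN·m
Load 2 — point force P=-19 kN at a=20/3 m (b=L-a=40/3):
  M_2 = Pa(L-x)/L  [x>a] = (-19)·(20/3)·(20-10)/20 = -190/3 kN·m
Superposition: M = Σ M_i = -160/3 kN·m ≈ -53.333333 kN·m

M(10) = -160/3 kN·m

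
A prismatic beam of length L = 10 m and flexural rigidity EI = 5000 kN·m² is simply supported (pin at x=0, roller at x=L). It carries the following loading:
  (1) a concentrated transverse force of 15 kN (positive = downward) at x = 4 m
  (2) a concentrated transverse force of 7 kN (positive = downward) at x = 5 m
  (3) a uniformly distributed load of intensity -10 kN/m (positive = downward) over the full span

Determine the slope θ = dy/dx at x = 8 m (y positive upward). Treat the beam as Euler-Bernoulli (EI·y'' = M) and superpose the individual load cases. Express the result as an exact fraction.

θ(8) = -177/4000 rad

Load 1 — point force P=15 kN at a=4 m (b=L-a=6):
  θ_1 = -Pa(2L²-6Lx+3x²+a²)/(6LEI)  [x>a] = -15·4·(2·10²-6·10·8+3·8²+4²)/(6·10·5000) = 9/625 rad
Load 2 — point force P=7 kN at a=5 m (b=L-a=5):
  θ_2 = -Pa(2L²-6Lx+3x²+a²)/(6LEI)  [x>a] = -7·5·(2·10²-6·10·8+3·8²+5²)/(6·10·5000) = 147/20000 rad
Load 3 — uniform load w=-10 kN/m over full span:
  θ_3 = -w(L³-6Lx²+4x³)/(24EI) = -(-10)·(10³-6·10·8²+4·8³)/(24·5000) = -33/500 rad
Superposition: θ = Σ θ_i = -177/4000 rad ≈ -0.044250 rad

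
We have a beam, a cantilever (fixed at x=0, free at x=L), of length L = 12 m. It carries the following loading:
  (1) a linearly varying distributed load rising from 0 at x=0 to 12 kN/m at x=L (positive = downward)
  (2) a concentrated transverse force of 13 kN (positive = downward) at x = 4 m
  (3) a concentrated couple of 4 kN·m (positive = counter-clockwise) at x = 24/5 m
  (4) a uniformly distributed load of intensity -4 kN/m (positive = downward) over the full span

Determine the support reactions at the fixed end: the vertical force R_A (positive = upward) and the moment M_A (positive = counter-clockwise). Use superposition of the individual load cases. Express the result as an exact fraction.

R_A = 37 kN, M_A = 336 kN·m

Load 1 — triangular load w₀=12 kN/m (0→w₀ over full span):
  R_A = w₀L/2 = 12·12/2 = 72 kN
  M_A = w₀L²/3 = 12·12²/3 = 576 kN·m
Load 2 — point force P=13 kN at a=4 m (b=L-a=8):
  R_A = P = 13 kN
  M_A = Pa = 13·4 = 52 kN·m
Load 3 — applied couple M₀=4 kN·m at a=24/5 m (b=L-a=36/5):
  R_A = 0 kN
  M_A = -M₀ = -4 kN·m
Load 4 — uniform load w=-4 kN/m over full span:
  R_A = wL = (-4)·12 = -48 kN
  M_A = wL²/2 = (-4)·12²/2 = -288 kN·m
Superposition: R_A = 37 kN, M_A = 336 kN·m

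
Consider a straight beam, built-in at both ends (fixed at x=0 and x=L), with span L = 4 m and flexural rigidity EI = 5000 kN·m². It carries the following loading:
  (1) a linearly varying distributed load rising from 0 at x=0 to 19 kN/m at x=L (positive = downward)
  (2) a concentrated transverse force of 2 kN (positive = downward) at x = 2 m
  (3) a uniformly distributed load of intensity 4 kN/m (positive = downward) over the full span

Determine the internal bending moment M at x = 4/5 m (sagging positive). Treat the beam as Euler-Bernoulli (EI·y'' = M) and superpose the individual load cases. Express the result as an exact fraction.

Load 1 — triangular load w₀=19 kN/m (0→w₀ over full span):
  M_1 = 3w₀Lx/20 - w₀L²/30 - w₀x³/(6L) = 3·19·4·(4/5)/20 - 19·4²/30 - 19·(4/5)³/(6·4) = -532/375 kN·m
Load 2 — point force P=2 kN at a=2 m (b=L-a=2):
  M_2 = Pb²(3a+b)x/L³ - Pab²/L²  [x≤a] = 2·2²·(3·2+2)·(4/5)/4³ - 2·2·2²/4² = -1/5 kN·m
Load 3 — uniform load w=4 kN/m over full span:
  M_3 = wLx/2 - wL²/12 - wx²/2 = 4·4·(4/5)/2 - 4·4²/12 - 4·(4/5)²/2 = -16/75 kN·m
Superposition: M = Σ M_i = -229/125 kN·m ≈ -1.832000 kN·m

M(4/5) = -229/125 kN·m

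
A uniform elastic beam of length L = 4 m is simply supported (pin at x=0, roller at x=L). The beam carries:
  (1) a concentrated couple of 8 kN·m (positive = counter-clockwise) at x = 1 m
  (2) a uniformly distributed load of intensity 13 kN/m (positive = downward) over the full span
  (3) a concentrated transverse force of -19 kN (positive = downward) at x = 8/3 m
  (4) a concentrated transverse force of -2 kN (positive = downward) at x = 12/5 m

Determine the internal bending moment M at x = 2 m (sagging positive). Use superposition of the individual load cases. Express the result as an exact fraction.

Load 1 — applied couple M₀=8 kN·m at a=1 m (b=L-a=3):
  M_1 = M₀x/L - M₀  [x>a] = 8·2/4 - 8 = -4 kN·m
Load 2 — uniform load w=13 kN/m over full span:
  M_2 = wx(L-x)/2 = 13·2·(4-2)/2 = 26 kN·m
Load 3 — point force P=-19 kN at a=8/3 m (b=L-a=4/3):
  M_3 = Pbx/L  [x≤a] = (-19)·(4/3)·2/4 = -38/3 kN·m
Load 4 — point force P=-2 kN at a=12/5 m (b=L-a=8/5):
  M_4 = Pbx/L  [x≤a] = (-2)·(8/5)·2/4 = -8/5 kN·m
Superposition: M = Σ M_i = 116/15 kN·m ≈ 7.733333 kN·m

M(2) = 116/15 kN·m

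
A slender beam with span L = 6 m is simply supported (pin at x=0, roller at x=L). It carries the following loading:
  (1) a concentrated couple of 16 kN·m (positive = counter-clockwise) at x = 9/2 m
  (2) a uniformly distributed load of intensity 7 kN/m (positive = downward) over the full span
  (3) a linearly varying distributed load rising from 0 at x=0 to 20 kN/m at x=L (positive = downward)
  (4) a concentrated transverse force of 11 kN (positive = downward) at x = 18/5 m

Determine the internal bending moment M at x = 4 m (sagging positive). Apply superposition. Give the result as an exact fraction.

M(4) = 4334/45 kN·m

Load 1 — applied couple M₀=16 kN·m at a=9/2 m (b=L-a=3/2):
  M_1 = M₀x/L  [x≤a] = 16·4/6 = 32/3 kN·m
Load 2 — uniform load w=7 kN/m over full span:
  M_2 = wx(L-x)/2 = 7·4·(6-4)/2 = 28 kN·m
Load 3 — triangular load w₀=20 kN/m (0→w₀ over full span):
  M_3 = w₀Lx/6 - w₀x³/(6L) = 20·6·4/6 - 20·4³/(6·6) = 400/9 kN·m
Load 4 — point force P=11 kN at a=18/5 m (b=L-a=12/5):
  M_4 = Pa(L-x)/L  [x>a] = 11·(18/5)·(6-4)/6 = 66/5 kN·m
Superposition: M = Σ M_i = 4334/45 kN·m ≈ 96.311111 kN·m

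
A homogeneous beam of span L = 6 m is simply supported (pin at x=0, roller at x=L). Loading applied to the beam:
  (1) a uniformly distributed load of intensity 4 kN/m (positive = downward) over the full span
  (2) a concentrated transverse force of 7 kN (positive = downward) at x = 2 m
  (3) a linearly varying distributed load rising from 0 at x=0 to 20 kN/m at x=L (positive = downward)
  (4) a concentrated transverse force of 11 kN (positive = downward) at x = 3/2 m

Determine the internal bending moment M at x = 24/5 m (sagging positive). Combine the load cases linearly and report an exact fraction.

Load 1 — uniform load w=4 kN/m over full span:
  M_1 = wx(L-x)/2 = 4·(24/5)·(6-(24/5))/2 = 288/25 kN·m
Load 2 — point force P=7 kN at a=2 m (b=L-a=4):
  M_2 = Pa(L-x)/L  [x>a] = 7·2·(6-(24/5))/6 = 14/5 kN·m
Load 3 — triangular load w₀=20 kN/m (0→w₀ over full span):
  M_3 = w₀Lx/6 - w₀x³/(6L) = 20·6·(24/5)/6 - 20·(24/5)³/(6·6) = 864/25 kN·m
Load 4 — point force P=11 kN at a=3/2 m (b=L-a=9/2):
  M_4 = Pa(L-x)/L  [x>a] = 11·(3/2)·(6-(24/5))/6 = 33/10 kN·m
Superposition: M = Σ M_i = 2609/50 kN·m ≈ 52.180000 kN·m

M(24/5) = 2609/50 kN·m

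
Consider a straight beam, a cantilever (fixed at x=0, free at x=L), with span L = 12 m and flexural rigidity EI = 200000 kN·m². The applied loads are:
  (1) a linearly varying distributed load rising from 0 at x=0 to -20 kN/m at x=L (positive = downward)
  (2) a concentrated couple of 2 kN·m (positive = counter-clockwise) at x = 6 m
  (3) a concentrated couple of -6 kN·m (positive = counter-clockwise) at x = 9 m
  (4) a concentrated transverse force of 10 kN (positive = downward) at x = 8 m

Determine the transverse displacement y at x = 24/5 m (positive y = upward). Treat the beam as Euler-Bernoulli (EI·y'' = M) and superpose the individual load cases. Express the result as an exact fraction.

y(24/5) = 395478/9765625 m

Load 1 — triangular load w₀=-20 kN/m (0→w₀ over full span):
  y_1 = (w₀Lx³/12-w₀L²x²/6-w₀x⁵/(120L))/EI = ((-20)·12·(24/5)³/12-(-20)·12²·(24/5)²/6-(-20)·(24/5)⁵/(120·12))/200000 = 433728/9765625 m
Load 2 — applied couple M₀=2 kN·m at a=6 m (b=L-a=6):
  y_2 = M₀x²/(2EI)  [x≤a] = 2·(24/5)²/(2·200000) = 9/78125 m
Load 3 — applied couple M₀=-6 kN·m at a=9 m (b=L-a=3):
  y_3 = M₀x²/(2EI)  [x≤a] = (-6)·(24/5)²/(2·200000) = -27/78125 m
Load 4 — point force P=10 kN at a=8 m (b=L-a=4):
  y_4 = -Px²(3a-x)/(6EI)  [x≤a] = -10·(24/5)²·(3·8-(24/5))/(6·200000) = -288/78125 m
Superposition: y = Σ y_i = 395478/9765625 m ≈ 0.040497 m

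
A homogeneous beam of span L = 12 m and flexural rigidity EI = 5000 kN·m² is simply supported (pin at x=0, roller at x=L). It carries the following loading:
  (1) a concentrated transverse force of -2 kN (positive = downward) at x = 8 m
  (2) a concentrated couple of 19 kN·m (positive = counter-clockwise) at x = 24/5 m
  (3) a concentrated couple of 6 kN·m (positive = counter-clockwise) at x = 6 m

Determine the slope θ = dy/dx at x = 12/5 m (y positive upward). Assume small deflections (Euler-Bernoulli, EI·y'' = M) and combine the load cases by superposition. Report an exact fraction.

Load 1 — point force P=-2 kN at a=8 m (b=L-a=4):
  θ_1 = -Pb(L²-b²-3x²)/(6LEI)  [x≤a] = -(-2)·4·(12²-4²-3·(12/5)²)/(6·12·5000) = 346/140625 rad
Load 2 — applied couple M₀=19 kN·m at a=24/5 m (b=L-a=36/5):
  θ_2 = (M₀x²/(2L)+C₁)/EI  [x≤a] with C₁=M₀(3b²-L²)/(6L)=76/25 = (19·(12/5)²/(2·12)+(76/25))/5000 = 19/12500 rad
Load 3 — applied couple M₀=6 kN·m at a=6 m (b=L-a=6):
  θ_3 = (M₀x²/(2L)+C₁)/EI  [x≤a] with C₁=M₀(3b²-L²)/(6L)=-3 = (6·(12/5)²/(2·12)+(-3))/5000 = -39/125000 rad
Superposition: θ = Σ θ_i = 4127/1125000 rad ≈ 0.003668 rad

θ(12/5) = 4127/1125000 rad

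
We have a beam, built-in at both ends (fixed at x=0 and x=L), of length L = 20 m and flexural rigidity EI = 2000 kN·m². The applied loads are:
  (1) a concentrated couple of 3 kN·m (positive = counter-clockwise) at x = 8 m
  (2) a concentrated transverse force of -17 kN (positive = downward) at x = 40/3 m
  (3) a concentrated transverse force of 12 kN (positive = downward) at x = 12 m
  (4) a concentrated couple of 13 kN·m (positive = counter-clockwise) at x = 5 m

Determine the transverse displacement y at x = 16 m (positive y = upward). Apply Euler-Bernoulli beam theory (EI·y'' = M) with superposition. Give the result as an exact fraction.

y(16) = 425987/8100000 m

Load 1 — applied couple M₀=3 kN·m at a=8 m (b=L-a=12):
  y_1 = (R_Ax³/6 - M_Ax²/2 - M₀(x-a)²/2)/EI  [x>a] with R_A=27/125, M_A=9/25 = ((27/125)·16³/6 - (9/25)·16²/2 - 3·(16-8)²/2)/2000 = 42/15625 m
Load 2 — point force P=-17 kN at a=40/3 m (b=L-a=20/3):
  y_2 = -Pa²(L-x)²(3bL-(3b+a)(L-x))/(6L³EI)  [x>a] = -(-17)·(40/3)²·(20-16)²·(3·(20/3)·20-(3·(20/3)+(40/3))·(20-16))/(6·20³·2000) = 272/2025 m
Load 3 — point force P=12 kN at a=12 m (b=L-a=8):
  y_3 = -Pa²(L-x)²(3bL-(3b+a)(L-x))/(6L³EI)  [x>a] = -12·12²·(20-16)²·(3·8·20-(3·8+12)·(20-16))/(6·20³·2000) = -1512/15625 m
Load 4 — applied couple M₀=13 kN·m at a=5 m (b=L-a=15):
  y_4 = (R_Ax³/6 - M_Ax²/2 - M₀(x-a)²/2)/EI  [x>a] with R_A=117/160, M_A=-39/16 = ((117/160)·16³/6 - (-39/16)·16²/2 - 13·(16-5)²/2)/2000 = 247/20000 m
Superposition: y = Σ y_i = 425987/8100000 m ≈ 0.052591 m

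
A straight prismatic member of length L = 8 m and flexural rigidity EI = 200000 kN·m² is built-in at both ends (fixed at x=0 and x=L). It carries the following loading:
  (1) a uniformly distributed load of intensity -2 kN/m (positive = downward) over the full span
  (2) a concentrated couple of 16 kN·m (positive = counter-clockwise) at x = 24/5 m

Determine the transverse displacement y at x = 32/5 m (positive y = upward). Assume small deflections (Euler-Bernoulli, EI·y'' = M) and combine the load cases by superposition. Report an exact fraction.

Load 1 — uniform load w=-2 kN/m over full span:
  y_1 = -wx²(L-x)²/(24EI) = -(-2)·(32/5)²·(8-(32/5))²/(24·200000) = 256/5859375 m
Load 2 — applied couple M₀=16 kN·m at a=24/5 m (b=L-a=16/5):
  y_2 = (R_Ax³/6 - M_Ax²/2 - M₀(x-a)²/2)/EI  [x>a] with R_A=72/25, M_A=128/25 = ((72/25)·(32/5)³/6 - (128/25)·(32/5)²/2 - 16·((32/5)-(24/5))²/2)/200000 = 24/9765625 m
Superposition: y = Σ y_i = 1352/29296875 m ≈ 0.000046 m

y(32/5) = 1352/29296875 m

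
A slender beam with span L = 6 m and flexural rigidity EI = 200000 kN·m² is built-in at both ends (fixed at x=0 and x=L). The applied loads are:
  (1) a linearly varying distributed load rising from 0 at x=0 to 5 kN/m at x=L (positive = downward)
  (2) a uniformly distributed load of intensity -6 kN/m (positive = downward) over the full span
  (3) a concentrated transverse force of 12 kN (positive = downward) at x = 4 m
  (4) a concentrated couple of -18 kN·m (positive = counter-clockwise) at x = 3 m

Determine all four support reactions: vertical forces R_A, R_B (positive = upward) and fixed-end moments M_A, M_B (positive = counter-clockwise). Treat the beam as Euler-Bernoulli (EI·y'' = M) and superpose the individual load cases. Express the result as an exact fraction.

Load 1 — triangular load w₀=5 kN/m (0→w₀ over full span):
  R_A = 3w₀L/20 = 3·5·6/20 = 9/2 kN
  M_A = w₀L²/30 = 5·6²/30 = 6 kN·m
  R_B = 7w₀L/20 = 7·5·6/20 = 21/2 kN
  M_B = -w₀L²/20 = -5·6²/20 = -9 kN·m
Load 2 — uniform load w=-6 kN/m over full span:
  R_A = wL/2 = (-6)·6/2 = -18 kN
  M_A = wL²/12 = (-6)·6²/12 = -18 kN·m
  R_B = wL/2 = (-6)·6/2 = -18 kN
  M_B = -wL²/12 = -(-6)·6²/12 = 18 kN·m
Load 3 — point force P=12 kN at a=4 m (b=L-a=2):
  R_A = Pb²(3a+b)/L³ = 12·2²·(3·4+2)/6³ = 28/9 kN
  M_A = Pab²/L² = 12·4·2²/6² = 16/3 kN·m
  R_B = Pa²(a+3b)/L³ = 12·4²·(4+3·2)/6³ = 80/9 kN
  M_B = -Pa²b/L² = -12·4²·2/6² = -32/3 kN·m
Load 4 — applied couple M₀=-18 kN·m at a=3 m (b=L-a=3):
  R_A = 6M₀ab/L³ = 6·(-18)·3·3/6³ = -9/2 kN
  M_A = M₀b(2a-b)/L² = (-18)·3·(2·3-3)/6² = -9/2 kN·m
  R_B = -6M₀ab/L³ = -6·(-18)·3·3/6³ = 9/2 kN
  M_B = M₀a(2b-a)/L² = (-18)·3·(2·3-3)/6² = -9/2 kN·m
Superposition: R_A = -134/9 kN, M_A = -67/6 kN·m, R_B = 53/9 kN, M_B = -37/6 kN·m

R_A = -134/9 kN, M_A = -67/6 kN·m, R_B = 53/9 kN, M_B = -37/6 kN·m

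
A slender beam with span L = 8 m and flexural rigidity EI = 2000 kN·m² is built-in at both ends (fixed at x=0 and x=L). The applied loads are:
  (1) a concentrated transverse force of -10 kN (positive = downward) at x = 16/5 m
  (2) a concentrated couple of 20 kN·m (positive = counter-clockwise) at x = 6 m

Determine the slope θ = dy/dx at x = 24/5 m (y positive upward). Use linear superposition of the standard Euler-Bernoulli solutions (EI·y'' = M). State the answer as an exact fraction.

θ(24/5) = -649/312500 rad

Load 1 — point force P=-10 kN at a=16/5 m (b=L-a=24/5):
  θ_1 = Pa²(L-x)(2bL-(3b+a)(L-x))/(2L³EI)  [x>a] = (-10)·(16/5)²·(8-(24/5))·(2·(24/5)·8-(3·(24/5)+(16/5))·(8-(24/5)))/(2·8³·2000) = -256/78125 rad
Load 2 — applied couple M₀=20 kN·m at a=6 m (b=L-a=2):
  θ_2 = (R_Ax²/2 - M_Ax)/EI  [x≤a] with R_A=45/16, M_A=25/4 = ((45/16)·(24/5)²/2 - (25/4)·(24/5))/2000 = 3/2500 rad
Superposition: θ = Σ θ_i = -649/312500 rad ≈ -0.002077 rad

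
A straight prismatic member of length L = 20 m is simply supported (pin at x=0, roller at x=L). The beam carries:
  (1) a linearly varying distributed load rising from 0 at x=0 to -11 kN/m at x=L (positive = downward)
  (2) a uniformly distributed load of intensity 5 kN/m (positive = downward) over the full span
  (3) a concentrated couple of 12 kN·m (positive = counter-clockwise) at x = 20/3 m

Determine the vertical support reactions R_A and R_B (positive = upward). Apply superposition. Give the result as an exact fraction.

Load 1 — triangular load w₀=-11 kN/m (0→w₀ over full span):
  R_A = w₀L/6 = (-11)·20/6 = -110/3 kN
  R_B = w₀L/3 = (-11)·20/3 = -220/3 kN
Load 2 — uniform load w=5 kN/m over full span:
  R_A = wL/2 = 5·20/2 = 50 kN
  R_B = wL/2 = 5·20/2 = 50 kN
Load 3 — applied couple M₀=12 kN·m at a=20/3 m (b=L-a=40/3):
  R_A = M₀/L = 12/20 = 3/5 kN
  R_B = -M₀/L = -12/20 = -3/5 kN
Superposition: R_A = 209/15 kN, R_B = -359/15 kN

R_A = 209/15 kN, R_B = -359/15 kN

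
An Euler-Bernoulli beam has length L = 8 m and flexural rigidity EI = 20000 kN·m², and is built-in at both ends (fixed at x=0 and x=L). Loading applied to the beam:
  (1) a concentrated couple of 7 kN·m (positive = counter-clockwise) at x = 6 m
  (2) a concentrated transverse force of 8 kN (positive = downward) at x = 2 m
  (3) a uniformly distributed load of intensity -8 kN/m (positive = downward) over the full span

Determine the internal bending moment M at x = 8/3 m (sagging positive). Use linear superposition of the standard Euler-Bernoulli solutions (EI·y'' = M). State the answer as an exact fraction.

Load 1 — applied couple M₀=7 kN·m at a=6 m (b=L-a=2):
  M_1 = R_Ax - M_A  [x≤a] with R_A=63/64, M_A=35/16 = (63/64)·(8/3) - (35/16) = 7/16 kN·m
Load 2 — point force P=8 kN at a=2 m (b=L-a=6):
  M_2 = Pa²(a+3b)(L-x)/L³ - Pa²b/L²  [x>a] = 8·2²·(2+3·6)·(8-(8/3))/8³ - 8·2²·6/8² = 11/3 kN·m
Load 3 — uniform load w=-8 kN/m over full span:
  M_3 = wLx/2 - wL²/12 - wx²/2 = (-8)·8·(8/3)/2 - (-8)·8²/12 - (-8)·(8/3)²/2 = -128/9 kN·m
Superposition: M = Σ M_i = -1457/144 kN·m ≈ -10.118056 kN·m

M(8/3) = -1457/144 kN·m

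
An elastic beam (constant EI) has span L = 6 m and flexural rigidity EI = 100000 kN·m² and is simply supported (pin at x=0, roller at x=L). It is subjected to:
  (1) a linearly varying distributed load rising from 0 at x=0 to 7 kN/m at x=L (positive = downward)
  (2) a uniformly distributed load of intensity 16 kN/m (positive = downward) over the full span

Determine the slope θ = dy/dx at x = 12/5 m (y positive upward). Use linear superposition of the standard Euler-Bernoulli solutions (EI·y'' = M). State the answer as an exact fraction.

θ(12/5) = -33423/62500000 rad

Load 1 — triangular load w₀=7 kN/m (0→w₀ over full span):
  θ_1 = -w₀(7L⁴-30L²x²+15x⁴)/(360LEI) = -7·(7·6⁴-30·6²·(12/5)²+15·(12/5)⁴)/(360·6·100000) = -6783/62500000 rad
Load 2 — uniform load w=16 kN/m over full span:
  θ_2 = -w(L³-6Lx²+4x³)/(24EI) = -16·(6³-6·6·(12/5)²+4·(12/5)³)/(24·100000) = -333/781250 rad
Superposition: θ = Σ θ_i = -33423/62500000 rad ≈ -0.000535 rad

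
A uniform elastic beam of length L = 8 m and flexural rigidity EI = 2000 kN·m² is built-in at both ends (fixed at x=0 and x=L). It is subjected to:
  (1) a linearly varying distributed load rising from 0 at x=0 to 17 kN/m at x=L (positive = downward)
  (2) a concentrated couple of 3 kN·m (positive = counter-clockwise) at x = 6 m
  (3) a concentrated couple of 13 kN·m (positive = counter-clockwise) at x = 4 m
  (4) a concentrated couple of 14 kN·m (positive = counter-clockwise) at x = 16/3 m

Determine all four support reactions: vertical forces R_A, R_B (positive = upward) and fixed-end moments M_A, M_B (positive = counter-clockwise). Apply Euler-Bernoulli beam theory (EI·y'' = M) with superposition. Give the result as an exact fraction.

R_A = 24569/960 kN, M_A = 10829/240 kN·m, R_B = 40711/960 kN, M_B = -4137/80 kN·m

Load 1 — triangular load w₀=17 kN/m (0→w₀ over full span):
  R_A = 3w₀L/20 = 3·17·8/20 = 102/5 kN
  M_A = w₀L²/30 = 17·8²/30 = 544/15 kN·m
  R_B = 7w₀L/20 = 7·17·8/20 = 238/5 kN
  M_B = -w₀L²/20 = -17·8²/20 = -272/5 kN·m
Load 2 — applied couple M₀=3 kN·m at a=6 m (b=L-a=2):
  R_A = 6M₀ab/L³ = 6·3·6·2/8³ = 27/64 kN
  M_A = M₀b(2a-b)/L² = 3·2·(2·6-2)/8² = 15/16 kN·m
  R_B = -6M₀ab/L³ = -6·3·6·2/8³ = -27/64 kN
  M_B = M₀a(2b-a)/L² = 3·6·(2·2-6)/8² = -9/16 kN·m
Load 3 — applied couple M₀=13 kN·m at a=4 m (b=L-a=4):
  R_A = 6M₀ab/L³ = 6·13·4·4/8³ = 39/16 kN
  M_A = M₀b(2a-b)/L² = 13·4·(2·4-4)/8² = 13/4 kN·m
  R_B = -6M₀ab/L³ = -6·13·4·4/8³ = -39/16 kN
  M_B = M₀a(2b-a)/L² = 13·4·(2·4-4)/8² = 13/4 kN·m
Load 4 — applied couple M₀=14 kN·m at a=16/3 m (b=L-a=8/3):
  R_A = 6M₀ab/L³ = 6·14·(16/3)·(8/3)/8³ = 7/3 kN
  M_A = M₀b(2a-b)/L² = 14·(8/3)·(2·(16/3)-(8/3))/8² = 14/3 kN·m
  R_B = -6M₀ab/L³ = -6·14·(16/3)·(8/3)/8³ = -7/3 kN
  M_B = M₀a(2b-a)/L² = 14·(16/3)·(2·(8/3)-(16/3))/8² = 0 kN·m
Superposition: R_A = 24569/960 kN, M_A = 10829/240 kN·m, R_B = 40711/960 kN, M_B = -4137/80 kN·m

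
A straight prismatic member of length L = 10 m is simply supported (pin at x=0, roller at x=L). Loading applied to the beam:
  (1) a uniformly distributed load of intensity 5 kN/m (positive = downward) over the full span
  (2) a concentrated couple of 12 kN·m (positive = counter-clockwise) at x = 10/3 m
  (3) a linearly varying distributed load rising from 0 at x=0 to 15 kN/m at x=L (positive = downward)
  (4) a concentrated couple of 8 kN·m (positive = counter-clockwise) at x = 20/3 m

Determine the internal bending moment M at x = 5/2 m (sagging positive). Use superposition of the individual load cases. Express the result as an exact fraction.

Load 1 — uniform load w=5 kN/m over full span:
  M_1 = wx(L-x)/2 = 5·(5/2)·(10-(5/2))/2 = 375/8 kN·m
Load 2 — applied couple M₀=12 kN·m at a=10/3 m (b=L-a=20/3):
  M_2 = M₀x/L  [x≤a] = 12·(5/2)/10 = 3 kN·m
Load 3 — triangular load w₀=15 kN/m (0→w₀ over full span):
  M_3 = w₀Lx/6 - w₀x³/(6L) = 15·10·(5/2)/6 - 15·(5/2)³/(6·10) = 1875/32 kN·m
Load 4 — applied couple M₀=8 kN·m at a=20/3 m (b=L-a=10/3):
  M_4 = M₀x/L  [x≤a] = 8·(5/2)/10 = 2 kN·m
Superposition: M = Σ M_i = 3535/32 kN·m ≈ 110.468750 kN·m

M(5/2) = 3535/32 kN·m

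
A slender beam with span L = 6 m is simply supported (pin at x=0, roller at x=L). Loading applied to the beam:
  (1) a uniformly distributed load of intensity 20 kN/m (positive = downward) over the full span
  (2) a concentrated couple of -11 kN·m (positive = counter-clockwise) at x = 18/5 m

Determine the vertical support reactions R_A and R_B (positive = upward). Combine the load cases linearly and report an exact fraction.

Load 1 — uniform load w=20 kN/m over full span:
  R_A = wL/2 = 20·6/2 = 60 kN
  R_B = wL/2 = 20·6/2 = 60 kN
Load 2 — applied couple M₀=-11 kN·m at a=18/5 m (b=L-a=12/5):
  R_A = M₀/L = (-11)/6 = -11/6 kN
  R_B = -M₀/L = -(-11)/6 = 11/6 kN
Superposition: R_A = 349/6 kN, R_B = 371/6 kN

R_A = 349/6 kN, R_B = 371/6 kN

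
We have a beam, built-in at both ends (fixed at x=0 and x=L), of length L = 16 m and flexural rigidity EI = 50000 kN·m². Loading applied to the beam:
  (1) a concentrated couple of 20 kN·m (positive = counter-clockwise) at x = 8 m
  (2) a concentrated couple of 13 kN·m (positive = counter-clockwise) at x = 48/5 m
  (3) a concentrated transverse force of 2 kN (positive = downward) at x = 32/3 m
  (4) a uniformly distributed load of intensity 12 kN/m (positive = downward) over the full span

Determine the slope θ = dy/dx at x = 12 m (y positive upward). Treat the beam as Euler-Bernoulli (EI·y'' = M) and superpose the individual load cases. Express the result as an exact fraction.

Load 1 — applied couple M₀=20 kN·m at a=8 m (b=L-a=8):
  θ_1 = (R_Ax²/2 - M_Ax - M₀(x-a))/EI  [x>a] with R_A=15/8, M_A=5 = ((15/8)·12²/2 - 5·12 - 20·(12-8))/50000 = -1/10000 rad
Load 2 — applied couple M₀=13 kN·m at a=48/5 m (b=L-a=32/5):
  θ_2 = (R_Ax²/2 - M_Ax - M₀(x-a))/EI  [x>a] with R_A=117/100, M_A=104/25 = ((117/100)·12²/2 - (104/25)·12 - 13·(12-(48/5)))/50000 = 39/625000 rad
Load 3 — point force P=2 kN at a=32/3 m (b=L-a=16/3):
  θ_3 = Pa²(L-x)(2bL-(3b+a)(L-x))/(2L³EI)  [x>a] = 2·(32/3)²·(16-12)·(2·(16/3)·16-(3·(16/3)+(32/3))·(16-12))/(2·16³·50000) = 4/28125 rad
Load 4 — uniform load w=12 kN/m over full span:
  θ_4 = -wx(L-x)(L-2x)/(12EI) = -12·12·(16-12)·(16-2·12)/(12·50000) = 24/3125 rad
Superposition: θ = Σ θ_i = 87577/11250000 rad ≈ 0.007785 rad

θ(12) = 87577/11250000 rad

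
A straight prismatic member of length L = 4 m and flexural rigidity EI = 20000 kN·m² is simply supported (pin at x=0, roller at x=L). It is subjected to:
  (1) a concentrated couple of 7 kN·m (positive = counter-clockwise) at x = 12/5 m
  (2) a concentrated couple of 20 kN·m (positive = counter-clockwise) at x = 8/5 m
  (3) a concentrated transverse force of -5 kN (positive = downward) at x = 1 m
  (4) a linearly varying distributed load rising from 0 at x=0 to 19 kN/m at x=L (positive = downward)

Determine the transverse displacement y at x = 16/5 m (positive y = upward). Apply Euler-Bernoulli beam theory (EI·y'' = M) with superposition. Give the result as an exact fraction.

y(16/5) = -1190809/1875000000 m

Load 1 — applied couple M₀=7 kN·m at a=12/5 m (b=L-a=8/5):
  y_1 = (M₀x³/(6L)-M₀(x-a)²/2+C₁x)/EI  [x>a] with C₁=M₀(3b²-L²)/(6L)=-182/75 = (7·(16/5)³/(6·4)-7·((16/5)-(12/5))²/2+(-182/75)·(16/5))/20000 = -7/312500 m
Load 2 — applied couple M₀=20 kN·m at a=8/5 m (b=L-a=12/5):
  y_2 = (M₀x³/(6L)-M₀(x-a)²/2+C₁x)/EI  [x>a] with C₁=M₀(3b²-L²)/(6L)=16/15 = (20·(16/5)³/(6·4)-20·((16/5)-(8/5))²/2+(16/15)·(16/5))/20000 = 4/15625 m
Load 3 — point force P=-5 kN at a=1 m (b=L-a=3):
  y_3 = -Pa(L-x)(2Lx-a²-x²)/(6LEI)  [x>a] = -(-5)·1·(4-(16/5))·(2·4·(16/5)-1²-(16/5)²)/(6·4·20000) = 359/3000000 m
Load 4 — triangular load w₀=19 kN/m (0→w₀ over full span):
  y_4 = -w₀x(7L⁴-10L²x²+3x⁴)/(360LEI) = -19·(16/5)·(7·4⁴-10·4²·(16/5)²+3·(16/5)⁴)/(360·4·20000) = -9652/9765625 m
Superposition: y = Σ y_i = -1190809/1875000000 m ≈ -0.000635 m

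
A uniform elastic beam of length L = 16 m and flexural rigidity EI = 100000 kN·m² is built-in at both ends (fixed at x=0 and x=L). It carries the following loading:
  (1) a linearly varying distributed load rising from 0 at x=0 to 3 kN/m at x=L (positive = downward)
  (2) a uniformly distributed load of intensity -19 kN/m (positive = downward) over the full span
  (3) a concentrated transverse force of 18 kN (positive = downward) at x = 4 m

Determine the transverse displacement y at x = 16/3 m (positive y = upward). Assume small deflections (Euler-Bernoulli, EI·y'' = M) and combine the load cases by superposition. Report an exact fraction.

y(16/3) = 82552/3796875 m

Load 1 — triangular load w₀=3 kN/m (0→w₀ over full span):
  y_1 = -w₀x²(L-x)²(x+2L)/(120LEI) = -3·(16/3)²·(16-(16/3))²·((16/3)+2·16)/(120·16·100000) = -7168/3796875 m
Load 2 — uniform load w=-19 kN/m over full span:
  y_2 = -wx²(L-x)²/(24EI) = -(-19)·(16/3)²·(16-(16/3))²/(24·100000) = 19456/759375 m
Load 3 — point force P=18 kN at a=4 m (b=L-a=12):
  y_3 = -Pa²(L-x)²(3bL-(3b+a)(L-x))/(6L³EI)  [x>a] = -18·4²·(16-(16/3))²·(3·12·16-(3·12+4)·(16-(16/3)))/(6·16³·100000) = -56/28125 m
Superposition: y = Σ y_i = 82552/3796875 m ≈ 0.021742 m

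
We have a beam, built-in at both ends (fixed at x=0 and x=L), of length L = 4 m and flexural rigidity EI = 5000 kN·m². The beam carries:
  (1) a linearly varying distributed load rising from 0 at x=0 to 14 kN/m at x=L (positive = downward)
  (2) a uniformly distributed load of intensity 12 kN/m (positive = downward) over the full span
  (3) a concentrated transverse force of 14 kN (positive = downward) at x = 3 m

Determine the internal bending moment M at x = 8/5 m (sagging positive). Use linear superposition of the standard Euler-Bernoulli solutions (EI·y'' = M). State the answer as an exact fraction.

Load 1 — triangular load w₀=14 kN/m (0→w₀ over full span):
  M_1 = 3w₀Lx/20 - w₀L²/30 - w₀x³/(6L) = 3·14·4·(8/5)/20 - 14·4²/30 - 14·(8/5)³/(6·4) = 448/125 kN·m
Load 2 — uniform load w=12 kN/m over full span:
  M_2 = wLx/2 - wL²/12 - wx²/2 = 12·4·(8/5)/2 - 12·4²/12 - 12·(8/5)²/2 = 176/25 kN·m
Load 3 — point force P=14 kN at a=3 m (b=L-a=1):
  M_3 = Pb²(3a+b)x/L³ - Pab²/L²  [x≤a] = 14·1²·(3·3+1)·(8/5)/4³ - 14·3·1²/4² = 7/8 kN·m
Superposition: M = Σ M_i = 11499/1000 kN·m ≈ 11.499000 kN·m

M(8/5) = 11499/1000 kN·m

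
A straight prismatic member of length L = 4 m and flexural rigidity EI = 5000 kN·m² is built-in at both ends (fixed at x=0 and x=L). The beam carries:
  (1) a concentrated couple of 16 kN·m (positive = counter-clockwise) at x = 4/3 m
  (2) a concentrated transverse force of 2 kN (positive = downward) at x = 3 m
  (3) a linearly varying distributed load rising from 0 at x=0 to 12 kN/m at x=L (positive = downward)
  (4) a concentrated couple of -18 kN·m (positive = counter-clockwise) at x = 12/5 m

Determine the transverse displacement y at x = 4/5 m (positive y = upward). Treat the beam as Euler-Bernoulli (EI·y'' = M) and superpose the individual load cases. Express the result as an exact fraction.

y(4/5) = 29563/703125000 m

Load 1 — applied couple M₀=16 kN·m at a=4/3 m (b=L-a=8/3):
  y_1 = (R_Ax³/6 - M_Ax²/2)/EI  [x≤a] with R_A=16/3, M_A=0 = ((16/3)·(4/5)³/6 - 0·(4/5)²/2)/5000 = 64/703125 m
Load 2 — point force P=2 kN at a=3 m (b=L-a=1):
  y_2 = -Pb²x²(3aL-(3a+b)x)/(6L³EI)  [x≤a] = -2·1²·(4/5)²·(3·3·4-(3·3+1)·(4/5))/(6·4³·5000) = -7/375000 m
Load 3 — triangular load w₀=12 kN/m (0→w₀ over full span):
  y_3 = -w₀x²(L-x)²(x+2L)/(120LEI) = -12·(4/5)²·(4-(4/5))²·((4/5)+2·4)/(120·4·5000) = -2816/9765625 m
Load 4 — applied couple M₀=-18 kN·m at a=12/5 m (b=L-a=8/5):
  y_4 = (R_Ax³/6 - M_Ax²/2)/EI  [x≤a] with R_A=-162/25, M_A=-144/25 = ((-162/25)·(4/5)³/6 - (-144/25)·(4/5)²/2)/5000 = 504/1953125 m
Superposition: y = Σ y_i = 29563/703125000 m ≈ 0.000042 m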